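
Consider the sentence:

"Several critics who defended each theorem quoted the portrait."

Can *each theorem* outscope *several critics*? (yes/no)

No

The target quantifier *each theorem* is part of the relative clause *who defended each theorem*.
A relative clause is a scope island — quantifier raising cannot cross its boundary.
So *each theorem* cannot raise high enough to outscope *several critics*; only the surface ordering *several critics* > *each theorem* is available.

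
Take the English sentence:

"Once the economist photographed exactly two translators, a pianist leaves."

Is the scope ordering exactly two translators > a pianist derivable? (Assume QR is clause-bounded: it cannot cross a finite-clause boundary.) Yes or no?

No

*exactly two translators* is embedded in the adjunct clause *once the economist photographed exactly two translators*.
Adjunct clauses are scope islands: a quantifier inside an adjunct cannot raise into the matrix clause.
So *exactly two translators* cannot raise to a position above *a pianist*.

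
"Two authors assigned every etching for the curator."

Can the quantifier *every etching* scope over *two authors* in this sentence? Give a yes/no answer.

Yes

Both DPs are arguments of the same predicate; there is no clause or island boundary between them.
Ordinary QR to a clause-peripheral position gives the wide-scope LF for the lower DP.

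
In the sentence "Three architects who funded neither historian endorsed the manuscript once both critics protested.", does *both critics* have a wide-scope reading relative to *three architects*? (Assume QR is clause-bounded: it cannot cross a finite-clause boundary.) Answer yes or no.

*both critics* sits inside the adjunct clause *once both critics protested*.
Scope out of an adjunct clause is unavailable: QR respects the adjunct-island constraint.
So the wide-scope reading for *both critics* is blocked.

No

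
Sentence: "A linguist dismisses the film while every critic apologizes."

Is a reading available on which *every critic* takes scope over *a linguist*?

*every critic* sits inside the adjunct clause *while every critic apologizes*.
The adjunct-island constraint bars QR out of an adverbial clause.
So the wide-scope reading for *every critic* is blocked.
(Only the surface reading survives: one fixed linguist with respect to all the relevant critics.)

No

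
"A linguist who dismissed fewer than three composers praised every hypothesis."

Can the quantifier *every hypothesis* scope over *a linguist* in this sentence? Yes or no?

Although the sentence contains a relative clause (*who dismissed fewer than three composers*), *every hypothesis* is outside it, in the matrix VP.
Ordinary QR to a clause-peripheral position gives the wide-scope LF for the lower DP.
So *every hypothesis* > *a linguist* is among the available readings.

Yes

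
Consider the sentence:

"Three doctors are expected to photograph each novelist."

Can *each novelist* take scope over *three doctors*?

*each novelist* is the object of the infinitival complement of a raising predicate; raising infinitives are transparent for QR, so the two DPs are in effect clausemates.
Nothing blocks QR of the lower DP to a position above the higher one, so inverse scope is available.

Yes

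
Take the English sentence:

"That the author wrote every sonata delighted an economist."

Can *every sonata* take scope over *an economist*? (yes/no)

No

*every sonata* sits inside the sentential subject *that the author wrote every sonata*.
Sentential subjects are islands: a quantifier inside the subject clause cannot raise over the matrix predicate.
So *every sonata* cannot raise to a position above *an economist*.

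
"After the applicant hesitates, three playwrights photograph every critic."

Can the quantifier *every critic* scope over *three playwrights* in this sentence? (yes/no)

The adjunct clause does not contain *every critic*, which is the matrix object.
Ordinary QR to a clause-peripheral position gives the wide-scope LF for the lower DP.

Yes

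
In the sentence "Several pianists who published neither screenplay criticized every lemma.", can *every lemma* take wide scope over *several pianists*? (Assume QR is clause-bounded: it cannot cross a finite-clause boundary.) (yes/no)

Yes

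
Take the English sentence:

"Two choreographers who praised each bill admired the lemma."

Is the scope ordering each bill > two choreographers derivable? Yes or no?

Structurally, *each bill* is inside the relative clause *who praised each bill*.
The relative clause forms an island for QR, so the quantifier is confined to the head noun's restrictor.
So *each bill* cannot raise to a position above *two choreographers*.

No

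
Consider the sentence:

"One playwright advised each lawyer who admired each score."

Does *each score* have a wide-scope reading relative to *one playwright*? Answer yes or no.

The DP *each score* is contained in the relative clause *who admired each score* modifying *each lawyer*.
The relative clause forms an island for QR, so the quantifier is confined to the head noun's restrictor.
So the wide-scope reading for *each score* is blocked.

No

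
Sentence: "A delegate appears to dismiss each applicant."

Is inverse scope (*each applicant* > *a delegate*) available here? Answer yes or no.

Yes

Infinitival complements of raising predicates do not block QR; *each applicant* and *a delegate* are effectively clausemates.
Since no island is crossed, the inverse ordering is licensed alongside surface scope.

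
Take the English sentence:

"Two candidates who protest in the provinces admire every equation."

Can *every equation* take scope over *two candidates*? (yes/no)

Yes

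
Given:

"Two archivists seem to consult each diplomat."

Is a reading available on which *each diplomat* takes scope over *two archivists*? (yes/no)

Infinitival complements of raising predicates do not block QR; *each diplomat* and *two archivists* are effectively clausemates.
QR within a single clause is free, so the lower quantifier may take scope over the higher one.

Yes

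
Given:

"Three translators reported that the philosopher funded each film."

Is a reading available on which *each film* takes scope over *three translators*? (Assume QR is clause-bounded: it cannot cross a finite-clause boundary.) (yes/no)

No

The DP *each film* is contained in the finite complement clause *that the philosopher funded each film*.
Finite CP is the ceiling for QR here, by assumption.
*each film* is confined to the island and cannot take scope over *three translators*.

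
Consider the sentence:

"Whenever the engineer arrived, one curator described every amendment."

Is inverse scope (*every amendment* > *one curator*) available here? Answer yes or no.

*every amendment* is a matrix argument; the adjunct is an island but the target quantifier is outside it.
Ordinary QR to a clause-peripheral position gives the wide-scope LF for the lower DP.
Both orderings are possible: *one curator* > *every amendment* and *every amendment* > *one curator*.

Yes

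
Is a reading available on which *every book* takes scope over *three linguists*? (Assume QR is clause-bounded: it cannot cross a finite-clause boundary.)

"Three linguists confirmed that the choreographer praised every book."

No

The target quantifier *every book* is part of the finite complement clause *that the choreographer praised every book*.
Finite CP is the ceiling for QR here, by assumption.
Hence only narrow scope for *every book* (under *three linguists*) survives.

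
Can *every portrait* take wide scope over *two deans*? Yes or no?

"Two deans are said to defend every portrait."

Yes

The matrix predicate is a raising verb, whose infinitival complement is not a scope island — *every portrait* can QR into the matrix clause.
QR within a single clause is free, so the lower quantifier may take scope over the higher one.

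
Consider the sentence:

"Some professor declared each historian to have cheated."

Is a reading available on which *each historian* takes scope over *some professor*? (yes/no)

Yes

ECM infinitives lack a CP barrier, so *each historian* can QR over the matrix subject *some professor*.
Since no island is crossed, the inverse ordering is licensed alongside surface scope.
The sentence is scopally ambiguous between *some professor* > *each historian* and *each historian* > *some professor*.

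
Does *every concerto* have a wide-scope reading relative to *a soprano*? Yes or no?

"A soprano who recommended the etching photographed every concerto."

Yes

The relative clause *who recommended the etching* modifies *a soprano*, but *every concerto* is not inside that relative clause — it is an argument of the matrix verb.
With no island boundary between them, the object can take inverse scope over the subject via ordinary QR within the clause.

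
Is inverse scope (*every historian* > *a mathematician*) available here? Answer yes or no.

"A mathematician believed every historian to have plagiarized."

Yes

*every historian* is the subject of an ECM infinitive — the infinitival complement of an ECM verb is not a scope island, so *every historian* can raise into the matrix clause.
Since no island is crossed, the inverse ordering is licensed alongside surface scope.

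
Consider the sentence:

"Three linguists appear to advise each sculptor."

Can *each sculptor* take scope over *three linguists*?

Yes

*each sculptor* is inside a raising infinitive, which is transparent to QR (no CP barrier), so it behaves as a matrix argument.
Clause-internal QR can adjoin the lower DP above the subject, yielding the inverse reading.
Both orderings are possible: *three linguists* > *each sculptor* and *each sculptor* > *three linguists*.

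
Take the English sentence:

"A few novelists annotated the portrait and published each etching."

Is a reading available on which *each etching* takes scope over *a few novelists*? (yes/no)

The target quantifier *each etching* is part of one conjunct of the coordinate structure (*published each etching*).
QR out of a conjunct would have to apply non-ATB, which the CSC forbids.
Hence only narrow scope for *each etching* (under *a few novelists*) survives.

No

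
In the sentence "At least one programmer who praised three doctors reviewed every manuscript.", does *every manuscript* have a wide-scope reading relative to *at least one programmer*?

Yes

*every manuscript* is a matrix argument; only *at least one programmer* is modified by the relative clause *who praised three doctors*, so the RC island is irrelevant to the target quantifier.
Nothing blocks QR of the lower DP to a position above the higher one, so inverse scope is available.
The sentence is scopally ambiguous between *at least one programmer* > *every manuscript* and *every manuscript* > *at least one programmer*.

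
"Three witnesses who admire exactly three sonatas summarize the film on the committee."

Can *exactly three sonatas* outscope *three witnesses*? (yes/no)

No

*exactly three sonatas* occurs within the relative clause *who admire exactly three sonatas*.
Quantifiers inside a relative clause are trapped there; the RC boundary blocks QR.
*exactly three sonatas* is confined to the island and cannot take scope over *three witnesses*.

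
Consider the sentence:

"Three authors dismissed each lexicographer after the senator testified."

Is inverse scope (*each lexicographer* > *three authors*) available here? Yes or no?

Yes

*each lexicographer* is a matrix argument; the adjunct is an island but the target quantifier is outside it.
With no island boundary between them, the object can take inverse scope over the subject via ordinary QR within the clause.
So *each lexicographer* > *three authors* is among the available readings.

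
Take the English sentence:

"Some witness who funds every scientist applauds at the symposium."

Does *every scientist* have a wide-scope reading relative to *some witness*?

No

*every scientist* is embedded in the relative clause *who funds every scientist*.
Relative clauses block scope extraction: QR cannot target a position outside the modified NP.
*every scientist* > *some witness* would require crossing that boundary, which is illicit.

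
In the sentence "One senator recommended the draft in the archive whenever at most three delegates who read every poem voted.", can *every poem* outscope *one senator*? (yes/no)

*every poem* occurs within the relative clause *who read every poem*, which is itself inside the adjunct *whenever at most three delegates who read every poem voted*.
Even if one barrier were somehow void, the other would still block QR.
So *every poem* cannot raise to a position above *one senator*.
(Only the surface reading survives: one fixed senator with respect to all the relevant poems.)

No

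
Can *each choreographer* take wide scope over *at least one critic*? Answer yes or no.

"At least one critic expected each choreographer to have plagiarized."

ECM infinitives lack a CP barrier, so *each choreographer* can QR over the matrix subject *at least one critic*.
No island intervenes, so both surface and inverse scope are derivable.
The sentence is scopally ambiguous between *at least one critic* > *each choreographer* and *each choreographer* > *at least one critic*.

Yes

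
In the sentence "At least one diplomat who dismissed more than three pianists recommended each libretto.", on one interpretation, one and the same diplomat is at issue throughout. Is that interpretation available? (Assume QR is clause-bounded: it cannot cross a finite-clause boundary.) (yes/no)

The paraphrase describes the scope ordering *at least one diplomat* > *each libretto*.
That is the surface-scope ordering, which is always one of the available readings — island constraints only ever restrict inverse scope.

Yes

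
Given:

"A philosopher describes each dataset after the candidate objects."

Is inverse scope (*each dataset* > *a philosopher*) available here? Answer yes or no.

The adjunct island is irrelevant here — *each dataset* and *a philosopher* are both in the matrix clause.
With no island boundary between them, the object can take inverse scope over the subject via ordinary QR within the clause.

Yes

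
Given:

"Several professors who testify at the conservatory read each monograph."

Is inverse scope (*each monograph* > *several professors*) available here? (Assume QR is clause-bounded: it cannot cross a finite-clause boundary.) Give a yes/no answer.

Yes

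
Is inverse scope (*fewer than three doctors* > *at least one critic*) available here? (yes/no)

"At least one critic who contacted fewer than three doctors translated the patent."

No

*fewer than three doctors* occurs within the relative clause *who contacted fewer than three doctors*.
QR out of a relative clause is ruled out by the relative-clause island constraint.
So *fewer than three doctors* cannot raise to a position above *at least one critic*.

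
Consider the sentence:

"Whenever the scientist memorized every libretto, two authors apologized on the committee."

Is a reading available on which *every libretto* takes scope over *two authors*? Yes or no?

No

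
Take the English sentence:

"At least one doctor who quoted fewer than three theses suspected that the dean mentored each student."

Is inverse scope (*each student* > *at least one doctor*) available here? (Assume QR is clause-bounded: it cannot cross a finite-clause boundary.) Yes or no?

Structurally, *each student* is inside the finite complement clause *that the dean mentored each student*.
QR is clause-bounded, so the finite complement is a scope island for the embedded quantifier.
So the wide-scope reading for *each student* is blocked.

No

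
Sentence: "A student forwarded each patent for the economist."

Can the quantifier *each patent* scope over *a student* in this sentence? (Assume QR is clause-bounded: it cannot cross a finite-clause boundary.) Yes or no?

*each patent* and *a student* are in the same minimal clause.
With no island boundary between them, the object can take inverse scope over the subject via ordinary QR within the clause.
Both orderings are possible: *a student* > *each patent* and *each patent* > *a student*.

Yes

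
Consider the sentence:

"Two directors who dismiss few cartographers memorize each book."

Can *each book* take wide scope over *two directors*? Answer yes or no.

Yes

The RC *who dismiss few cartographers* is an island, but *each book* is not inside it — it is the matrix object, a clausemate of *two directors*.
QR within a single clause is free, so the lower quantifier may take scope over the higher one.
The sentence is scopally ambiguous between *two directors* > *each book* and *each book* > *two directors*.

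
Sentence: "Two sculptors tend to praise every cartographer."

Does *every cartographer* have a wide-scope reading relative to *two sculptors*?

Yes

The matrix predicate is a raising verb, whose infinitival complement is not a scope island — *every cartographer* can QR into the matrix clause.
Clause-internal QR can adjoin the lower DP above the subject, yielding the inverse reading.
The sentence is scopally ambiguous between *two sculptors* > *every cartographer* and *every cartographer* > *two sculptors*.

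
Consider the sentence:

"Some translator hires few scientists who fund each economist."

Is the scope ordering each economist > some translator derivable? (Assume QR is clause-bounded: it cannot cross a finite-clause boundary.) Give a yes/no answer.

No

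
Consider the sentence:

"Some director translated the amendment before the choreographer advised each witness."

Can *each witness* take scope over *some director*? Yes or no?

*each witness* occurs within the adjunct clause *before the choreographer advised each witness*.
The adjunct-island constraint bars QR out of an adverbial clause.
There is no licit LF on which *each witness* c-commands *some director*.
(Only the surface reading survives: one fixed director with respect to all the relevant witnesses.)

No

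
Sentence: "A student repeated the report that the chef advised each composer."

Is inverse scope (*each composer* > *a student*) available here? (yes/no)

Structurally, *each composer* is inside the complex NP *the report that the chef advised each composer*.
Noun-complement clauses are scope islands (the Complex NP Constraint): a quantifier inside one cannot scope into the matrix.
Hence only narrow scope for *each composer* (under *a student*) survives.

No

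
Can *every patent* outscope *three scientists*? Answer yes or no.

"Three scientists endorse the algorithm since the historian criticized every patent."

No

The DP *every patent* is contained in the adjunct clause *since the historian criticized every patent*.
Scope out of an adjunct clause is unavailable: QR respects the adjunct-island constraint.
*every patent* is confined to the island and cannot take scope over *three scientists*.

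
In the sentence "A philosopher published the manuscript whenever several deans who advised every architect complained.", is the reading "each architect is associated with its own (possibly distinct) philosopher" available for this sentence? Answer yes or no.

The described interpretation is the *every architect* > *a philosopher* scoping.
Structurally, *every architect* is inside the relative clause *who advised every architect*, which is itself inside the adjunct *whenever several deans who advised every architect complained*.
Nested islands: the RC island is itself inside an adjunct island, so wide scope is doubly excluded.
*every architect* > *a philosopher* would require crossing that boundary, which is illicit.

No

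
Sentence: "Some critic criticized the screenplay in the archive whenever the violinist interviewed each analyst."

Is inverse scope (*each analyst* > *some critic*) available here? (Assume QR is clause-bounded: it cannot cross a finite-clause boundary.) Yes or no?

The target quantifier *each analyst* is part of the adjunct clause *whenever the violinist interviewed each analyst*.
Adverbial clauses are not L-marked, so they are barriers for QR — the quantifier cannot escape the adjunct.
Hence only narrow scope for *each analyst* (under *some critic*) survives.
(Only the surface reading survives: one fixed critic with respect to all the relevant analysts.)

No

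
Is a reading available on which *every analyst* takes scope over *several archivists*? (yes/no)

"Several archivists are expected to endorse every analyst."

Yes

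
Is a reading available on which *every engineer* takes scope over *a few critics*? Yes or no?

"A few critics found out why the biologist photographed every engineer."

The target quantifier *every engineer* is part of the embedded question *why the biologist photographed every engineer*.
Embedded wh-clauses are opaque for QR, so the quantifier stays inside the question.
*every engineer* is confined to the island and cannot take scope over *a few critics*.

No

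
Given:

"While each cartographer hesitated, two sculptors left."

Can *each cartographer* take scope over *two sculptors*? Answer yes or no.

No

The target quantifier *each cartographer* is part of the adjunct clause *while each cartographer hesitated*.
Adjunct clauses are scope islands: a quantifier inside an adjunct cannot raise into the matrix clause.
The ordering *each cartographer* > *two sculptors* is therefore underivable.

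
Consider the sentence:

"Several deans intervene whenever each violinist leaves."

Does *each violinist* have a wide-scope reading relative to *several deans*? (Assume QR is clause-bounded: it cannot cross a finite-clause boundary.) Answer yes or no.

No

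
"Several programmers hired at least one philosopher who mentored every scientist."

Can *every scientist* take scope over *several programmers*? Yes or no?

*every scientist* is embedded in the relative clause *who mentored every scientist* modifying *at least one philosopher*.
The relative clause forms an island for QR, so the quantifier is confined to the head noun's restrictor.
So *every scientist* cannot raise to a position above *several programmers*.

No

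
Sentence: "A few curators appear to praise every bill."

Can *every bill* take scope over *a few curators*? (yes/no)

*every bill* is inside a raising infinitive, which is transparent to QR (no CP barrier), so it behaves as a matrix argument.
Ordinary QR to a clause-peripheral position gives the wide-scope LF for the lower DP.

Yes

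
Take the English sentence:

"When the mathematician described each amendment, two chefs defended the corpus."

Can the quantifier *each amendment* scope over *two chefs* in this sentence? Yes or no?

The target quantifier *each amendment* is part of the adjunct clause *when the mathematician described each amendment*.
Adverbial clauses are not L-marked, so they are barriers for QR — the quantifier cannot escape the adjunct.
*each amendment* is confined to the island and cannot take scope over *two chefs*.

No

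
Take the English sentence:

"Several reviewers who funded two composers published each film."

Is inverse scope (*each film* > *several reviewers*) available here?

Yes

The RC *who funded two composers* is an island, but *each film* is not inside it — it is the matrix object, a clausemate of *several reviewers*.
Since no island is crossed, the inverse ordering is licensed alongside surface scope.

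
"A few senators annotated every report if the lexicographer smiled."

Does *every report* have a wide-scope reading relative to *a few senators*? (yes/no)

Neither queried DP is inside the adjunct, so the adjunct-island constraint does not apply.
With no island boundary between them, the object can take inverse scope over the subject via ordinary QR within the clause.

Yes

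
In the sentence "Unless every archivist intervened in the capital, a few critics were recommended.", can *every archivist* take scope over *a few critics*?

No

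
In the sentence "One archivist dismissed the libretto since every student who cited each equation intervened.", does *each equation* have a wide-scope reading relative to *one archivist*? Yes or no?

*each equation* is embedded in the relative clause *who cited each equation*, which is itself inside the adjunct *since every student who cited each equation intervened*.
The quantifier would have to escape first the RC and then the adjunct — two independent island violations.
So *each equation* cannot raise high enough to outscope *one archivist*; only the surface ordering *one archivist* > *each equation* is available.
(Only the surface reading survives: one fixed archivist with respect to all the relevant equations.)

No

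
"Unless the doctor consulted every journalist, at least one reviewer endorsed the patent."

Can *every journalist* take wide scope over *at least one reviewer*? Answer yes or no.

No

The DP *every journalist* is contained in the adjunct clause *unless the doctor consulted every journalist*.
Adverbial clauses are not L-marked, so they are barriers for QR — the quantifier cannot escape the adjunct.
There is no licit LF on which *every journalist* c-commands *at least one reviewer*.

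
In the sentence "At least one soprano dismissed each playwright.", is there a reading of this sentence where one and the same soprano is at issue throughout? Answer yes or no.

Yes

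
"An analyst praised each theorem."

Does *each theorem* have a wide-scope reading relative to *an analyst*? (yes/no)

Yes

*each theorem* and *an analyst* are in the same minimal clause.
No island intervenes, so both surface and inverse scope are derivable.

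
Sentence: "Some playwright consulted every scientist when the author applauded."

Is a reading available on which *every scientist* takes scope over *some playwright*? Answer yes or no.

Yes

Although there is an adjunct clause, *every scientist* is in the main clause, not inside the adjunct.
With no island boundary between them, the object can take inverse scope over the subject via ordinary QR within the clause.
So *every scientist* > *some playwright* is among the available readings.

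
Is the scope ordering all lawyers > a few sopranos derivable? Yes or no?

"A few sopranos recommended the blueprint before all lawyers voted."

No

*all lawyers* occurs within the adjunct clause *before all lawyers voted*.
Adjuncts are opaque for quantifier raising; a quantifier in an adjunct stays inside it.
*all lawyers* > *a few sopranos* would require crossing that boundary, which is illicit.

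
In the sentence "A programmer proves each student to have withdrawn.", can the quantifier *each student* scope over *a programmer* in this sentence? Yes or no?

The ECM infinitive is scope-transparent — *each student* is free to raise above *a programmer*.
Nothing blocks QR of the lower DP to a position above the higher one, so inverse scope is available.
Both orderings are possible: *a programmer* > *each student* and *each student* > *a programmer*.

Yes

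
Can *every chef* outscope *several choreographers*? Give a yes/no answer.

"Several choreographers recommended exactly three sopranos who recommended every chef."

*every chef* sits inside the relative clause *who recommended every chef* modifying *exactly three sopranos*.
Quantifiers inside a relative clause are trapped there; the RC boundary blocks QR.
There is no licit LF on which *every chef* c-commands *several choreographers*.

No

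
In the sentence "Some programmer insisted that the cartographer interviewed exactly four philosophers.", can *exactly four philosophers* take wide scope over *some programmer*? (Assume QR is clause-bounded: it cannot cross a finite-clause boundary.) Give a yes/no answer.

No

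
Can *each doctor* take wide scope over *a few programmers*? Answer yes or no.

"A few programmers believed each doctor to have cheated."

Yes

This is an ECM construction: *each doctor* is the infinitival subject, Case-marked by the matrix verb, and the infinitive is transparent for QR.
QR within a single clause is free, so the lower quantifier may take scope over the higher one.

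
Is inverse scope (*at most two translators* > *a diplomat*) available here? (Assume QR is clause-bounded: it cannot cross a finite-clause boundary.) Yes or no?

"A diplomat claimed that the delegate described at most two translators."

No

*at most two translators* sits inside the finite complement clause *that the delegate described at most two translators*.
QR is clause-bounded, so the finite complement is a scope island for the embedded quantifier.
There is no licit LF on which *at most two translators* c-commands *a diplomat*.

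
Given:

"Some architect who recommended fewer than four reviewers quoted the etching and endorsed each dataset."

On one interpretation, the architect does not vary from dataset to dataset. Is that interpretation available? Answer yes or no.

Yes

That reading corresponds to *some architect* > *each dataset*.
That is the surface-scope ordering, which is always one of the available readings — island constraints only ever restrict inverse scope.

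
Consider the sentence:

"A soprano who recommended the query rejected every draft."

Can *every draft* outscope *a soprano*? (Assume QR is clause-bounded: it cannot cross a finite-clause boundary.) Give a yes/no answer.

Yes

*every draft* is a matrix argument; only *a soprano* is modified by the relative clause *who recommended the query*, so the RC island is irrelevant to the target quantifier.
Nothing blocks QR of the lower DP to a position above the higher one, so inverse scope is available.
The sentence is scopally ambiguous between *a soprano* > *every draft* and *every draft* > *a soprano*.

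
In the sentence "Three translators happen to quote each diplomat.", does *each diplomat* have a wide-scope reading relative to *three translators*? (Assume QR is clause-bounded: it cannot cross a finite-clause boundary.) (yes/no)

Raising constructions are monoclausal for scope purposes; *each diplomat* is not separated from *three translators* by any island.
QR within a single clause is free, so the lower quantifier may take scope over the higher one.

Yes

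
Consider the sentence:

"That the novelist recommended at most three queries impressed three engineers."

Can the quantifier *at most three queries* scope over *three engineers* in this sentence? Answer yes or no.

*at most three queries* sits inside the sentential subject *that the novelist recommended at most three queries*.
Clausal subjects are scope islands; QR from inside the subject into the matrix is barred.
*at most three queries* > *three engineers* would require crossing that boundary, which is illicit.

No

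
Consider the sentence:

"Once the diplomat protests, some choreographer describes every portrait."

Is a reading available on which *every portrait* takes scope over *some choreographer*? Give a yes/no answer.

Yes

The adjunct island is irrelevant here — *every portrait* and *some choreographer* are both in the matrix clause.
Nothing blocks QR of the lower DP to a position above the higher one, so inverse scope is available.
Both orderings are possible: *some choreographer* > *every portrait* and *every portrait* > *some choreographer*.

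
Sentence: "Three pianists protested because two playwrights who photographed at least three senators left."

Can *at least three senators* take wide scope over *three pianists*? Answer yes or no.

No

*at least three senators* is embedded in the relative clause *who photographed at least three senators*, which is itself inside the adjunct *because two playwrights who photographed at least three senators left*.
Both the relative clause and the enclosing adjunct are scope islands; QR cannot cross either.
Hence only narrow scope for *at least three senators* (under *three pianists*) survives.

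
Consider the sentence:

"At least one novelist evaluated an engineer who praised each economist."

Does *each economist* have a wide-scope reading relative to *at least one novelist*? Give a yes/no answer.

The DP *each economist* is contained in the relative clause *who praised each economist* modifying *an engineer*.
QR out of a relative clause is ruled out by the relative-clause island constraint.
The inverse ordering *each economist* > *at least one novelist* is therefore underivable.
(Only the surface reading survives: one fixed novelist with respect to all the relevant economists.)

No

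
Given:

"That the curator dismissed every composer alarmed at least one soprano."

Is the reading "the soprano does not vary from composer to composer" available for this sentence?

The described interpretation is the *at least one soprano* > *every composer* scoping.
Nothing needs to raise out of an island for *at least one soprano* > *every composer*: *at least one soprano* takes scope from its matrix position over the clause containing *every composer*.

Yes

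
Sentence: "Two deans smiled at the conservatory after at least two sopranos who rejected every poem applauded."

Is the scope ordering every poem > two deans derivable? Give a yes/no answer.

*every poem* sits inside the relative clause *who rejected every poem*, which is itself inside the adjunct *after at least two sopranos who rejected every poem applauded*.
The quantifier would have to escape first the RC and then the adjunct — two independent island violations.
So *every poem* cannot raise high enough to outscope *two deans*; only the surface ordering *two deans* > *every poem* is available.

No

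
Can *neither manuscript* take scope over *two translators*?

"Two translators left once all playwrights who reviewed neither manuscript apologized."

The target quantifier *neither manuscript* is part of the relative clause *who reviewed neither manuscript*, which is itself inside the adjunct *once all playwrights who reviewed neither manuscript apologized*.
The quantifier would have to escape first the RC and then the adjunct — two independent island violations.
So the wide-scope reading for *neither manuscript* is blocked.

No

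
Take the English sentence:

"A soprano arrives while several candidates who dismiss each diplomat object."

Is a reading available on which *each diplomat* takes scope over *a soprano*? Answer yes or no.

*each diplomat* sits inside the relative clause *who dismiss each diplomat*, which is itself inside the adjunct *while several candidates who dismiss each diplomat object*.
The quantifier would have to escape first the RC and then the adjunct — two independent island violations.
So the wide-scope reading for *each diplomat* is blocked.

No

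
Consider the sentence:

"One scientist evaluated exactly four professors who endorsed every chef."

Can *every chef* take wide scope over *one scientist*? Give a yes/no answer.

No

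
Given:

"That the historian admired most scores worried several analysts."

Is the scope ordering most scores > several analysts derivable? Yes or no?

Structurally, *most scores* is inside the sentential subject *that the historian admired most scores*.
Sentential subjects are islands: a quantifier inside the subject clause cannot raise over the matrix predicate.
So *most scores* cannot raise to a position above *several analysts*.

No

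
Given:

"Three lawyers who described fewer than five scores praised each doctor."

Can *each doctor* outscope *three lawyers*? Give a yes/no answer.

The relative clause *who described fewer than five scores* modifies *three lawyers*, but *each doctor* is not inside that relative clause — it is an argument of the matrix verb.
Ordinary QR to a clause-peripheral position gives the wide-scope LF for the lower DP.
So *each doctor* > *three lawyers* is among the available readings.

Yes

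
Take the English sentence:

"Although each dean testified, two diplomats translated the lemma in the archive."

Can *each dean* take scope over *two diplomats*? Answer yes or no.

*each dean* is embedded in the adjunct clause *although each dean testified*.
Adjuncts are opaque for quantifier raising; a quantifier in an adjunct stays inside it.
*each dean* > *two diplomats* would require crossing that boundary, which is illicit.

No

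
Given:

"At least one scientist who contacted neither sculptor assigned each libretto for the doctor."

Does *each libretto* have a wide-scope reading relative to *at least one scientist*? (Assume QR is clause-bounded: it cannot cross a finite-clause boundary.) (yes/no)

Yes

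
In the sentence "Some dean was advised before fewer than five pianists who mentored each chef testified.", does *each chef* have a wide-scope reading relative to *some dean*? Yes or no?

*each chef* occurs within the relative clause *who mentored each chef*, which is itself inside the adjunct *before fewer than five pianists who mentored each chef testified*.
Nested islands: the RC island is itself inside an adjunct island, so wide scope is doubly excluded.
*each chef* is confined to the island and cannot take scope over *some dean*.
(Only the surface reading survives: one fixed dean with respect to all the relevant chefs.)

No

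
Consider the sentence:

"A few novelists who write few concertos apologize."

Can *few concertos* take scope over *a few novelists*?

No

Structurally, *few concertos* is inside the relative clause *who write few concertos*.
Quantifiers inside a relative clause are trapped there; the RC boundary blocks QR.
Hence only narrow scope for *few concertos* (under *a few novelists*) survives.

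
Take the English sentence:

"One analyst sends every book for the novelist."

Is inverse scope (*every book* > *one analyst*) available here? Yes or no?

*every book* is the matrix object and *one analyst* the matrix subject; the two are clausemates.
Since no island is crossed, the inverse ordering is licensed alongside surface scope.

Yes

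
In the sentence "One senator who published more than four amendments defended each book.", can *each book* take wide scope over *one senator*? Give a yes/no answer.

Yes

The RC *who published more than four amendments* is an island, but *each book* is not inside it — it is the matrix object, a clausemate of *one senator*.
QR within a single clause is free, so the lower quantifier may take scope over the higher one.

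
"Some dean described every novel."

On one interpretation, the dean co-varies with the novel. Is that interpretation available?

This is the *every novel* > *some dean* reading.
*every novel* is the matrix object and *some dean* the matrix subject; the two are clausemates.
With no island boundary between them, the object can take inverse scope over the subject via ordinary QR within the clause.
The sentence is scopally ambiguous between *some dean* > *every novel* and *every novel* > *some dean*.

Yes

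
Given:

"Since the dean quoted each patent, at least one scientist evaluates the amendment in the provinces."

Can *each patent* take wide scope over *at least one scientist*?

*each patent* is embedded in the adjunct clause *since the dean quoted each patent*.
The adjunct-island constraint bars QR out of an adverbial clause.
The ordering *each patent* > *at least one scientist* is therefore underivable.

No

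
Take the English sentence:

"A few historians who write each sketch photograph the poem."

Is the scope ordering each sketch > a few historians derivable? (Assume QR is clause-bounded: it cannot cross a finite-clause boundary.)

*each sketch* is embedded in the relative clause *who write each sketch*.
The relative clause forms an island for QR, so the quantifier is confined to the head noun's restrictor.
Hence only narrow scope for *each sketch* (under *a few historians*) survives.

No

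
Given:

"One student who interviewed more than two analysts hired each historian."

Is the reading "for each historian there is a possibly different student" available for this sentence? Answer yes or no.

That reading corresponds to *each historian* > *one student*.
*each historian* sits in the matrix clause, not in the relative clause on *one student*.
Clause-internal QR can adjoin the lower DP above the subject, yielding the inverse reading.

Yes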